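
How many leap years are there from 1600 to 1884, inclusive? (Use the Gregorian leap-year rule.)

70

Multiples of 4 in [1600,1884]: 72.
Of those, multiples of 100: 3 (not leap unless ÷400).
Multiples of 400: 1.
Leap years = 72 − 3 + 1 = 70.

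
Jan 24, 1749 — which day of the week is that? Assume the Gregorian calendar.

Friday

Doomsday rule: the anchor day for the 1700s is Sunday. For year 49: 49÷12 = 4 r 1, and 1÷4 = 0, so 4+1+0 = 5.
Sunday + 5 ≡ Friday — that's 1749's doomsday.
In January the doomsday date is Jan 3 (1749 is not a leap year).
Jan 24 is 21 days after Jan 3; 21 mod 7 = 0, so Friday + 0 = Friday.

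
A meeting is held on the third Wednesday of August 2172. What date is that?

August 19, 2172

August 1, 2172 is a Saturday.
The first Wednesday is therefore August 5 (4 days later).
The third Wednesday is 5 + 2×7 = August 19.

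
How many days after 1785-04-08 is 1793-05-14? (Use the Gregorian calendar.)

2958

Apr 8, 1785 → Apr 8, 1786: 365 days.
Apr 8, 1786 → Apr 8, 1787: 365 days.
Apr 8, 1787 → Apr 8, 1788: 366 days (Feb 29, 1788 is in that span).
Apr 8, 1788 → Apr 8, 1789: 365 days.
Apr 8, 1789 → Apr 8, 1790: 365 days.
Apr 8, 1790 → Apr 8, 1791: 365 days.
Apr 8, 1791 → Apr 8, 1792: 366 days (Feb 29, 1792 is in that span).
Apr 8, 1792 → Apr 8, 1793: 365 days.
Apr 8, 1793 → May 8, 1793: 30 days (April has 30).
May 8, 1793 → May 14, 1793: 6 days.
Total: 2958 days.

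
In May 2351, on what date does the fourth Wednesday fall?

May 23, 2351

May 1, 2351 is a Tuesday.
The first Wednesday is therefore May 2 (1 days later).
The fourth Wednesday is 2 + 3×7 = May 23.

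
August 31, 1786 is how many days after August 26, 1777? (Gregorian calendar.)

3292

Aug 26, 1777 → Aug 26, 1778: 365 days.
Aug 26, 1778 → Aug 26, 1779: 365 days.
Aug 26, 1779 → Aug 26, 1780: 366 days (Feb 29, 1780 is in that span).
Aug 26, 1780 → Aug 26, 1781: 365 days.
Aug 26, 1781 → Aug 26, 1782: 365 days.
Aug 26, 1782 → Aug 26, 1783: 365 days.
Aug 26, 1783 → Aug 26, 1784: 366 days (Feb 29, 1784 is in that span).
Aug 26, 1784 → Aug 26, 1785: 365 days.
Aug 26, 1785 → Sep 26, 1785: 31 days (August has 31).
Sep 26, 1785 → Oct 26, 1785: 30 days (September has 30).
Oct 26, 1785 → Nov 26, 1785: 31 days (October has 31).
Nov 26, 1785 → Dec 26, 1785: 30 days (November has 30).
Dec 26, 1785 → Jan 26, 1786: 31 days (December has 31).
Jan 26, 1786 → Feb 26, 1786: 31 days (January has 31).
Feb 26, 1786 → Mar 26, 1786: 28 days (February has 28).
Mar 26, 1786 → Apr 26, 1786: 31 days (March has 31).
Apr 26, 1786 → May 26, 1786: 30 days (April has 30).
May 26, 1786 → Jun 26, 1786: 31 days (May has 31).
Jun 26, 1786 → Jul 26, 1786: 30 days (June has 30).
Jul 26, 1786 → Aug 26, 1786: 31 days (July has 31).
Aug 26, 1786 → Aug 31, 1786: 5 days.
Total: 3292 days.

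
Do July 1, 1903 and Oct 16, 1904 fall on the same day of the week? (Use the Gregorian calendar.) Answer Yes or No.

From Jul 1, 1903 to Oct 16, 1904 is 473 days.
473 mod 7 = 4, so they are different weekdays.
(Jul 1, 1903 is a Wednesday; Oct 16, 1904 is a Sunday.)

No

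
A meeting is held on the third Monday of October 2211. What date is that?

October 21, 2211

October 1, 2211 is a Tuesday.
The first Monday is therefore October 7 (6 days later).
The third Monday is 7 + 2×7 = October 21.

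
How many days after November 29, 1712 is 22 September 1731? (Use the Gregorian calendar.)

Nov 29, 1712 → Nov 29, 1713: 365 days.
Nov 29, 1713 → Nov 29, 1714: 365 days.
Nov 29, 1714 → Nov 29, 1715: 365 days.
Nov 29, 1715 → Nov 29, 1716: 366 days (Feb 29, 1716 is in that span).
Nov 29, 1716 → Nov 29, 1717: 365 days.
Nov 29, 1717 → Nov 29, 1718: 365 days.
Nov 29, 1718 → Nov 29, 1719: 365 days.
Nov 29, 1719 → Nov 29, 1720: 366 days (Feb 29, 1720 is in that span).
Nov 29, 1720 → Nov 29, 1721: 365 days.
Nov 29, 1721 → Nov 29, 1722: 365 days.
Nov 29, 1722 → Nov 29, 1723: 365 days.
Nov 29, 1723 → Nov 29, 1724: 366 days (Feb 29, 1724 is in that span).
Nov 29, 1724 → Nov 29, 1725: 365 days.
Nov 29, 1725 → Nov 29, 1726: 365 days.
Nov 29, 1726 → Nov 29, 1727: 365 days.
Nov 29, 1727 → Nov 29, 1728: 366 days (Feb 29, 1728 is in that span).
Nov 29, 1728 → Nov 29, 1729: 365 days.
Nov 29, 1729 → Nov 29, 1730: 365 days.
Nov 29, 1730 → Dec 29, 1730: 30 days (November has 30).
Dec 29, 1730 → Jan 29, 1731: 31 days (December has 31).
Jan 29, 1731 → Feb 28, 1731: 30 days (January has 31).
Feb 28, 1731 → Mar 28, 1731: 28 days (February has 28).
Mar 28, 1731 → Apr 28, 1731: 31 days (March has 31).
Apr 28, 1731 → May 28, 1731: 30 days (April has 30).
May 28, 1731 → Jun 28, 1731: 31 days (May has 31).
Jun 28, 1731 → Jul 28, 1731: 30 days (June has 30).
Jul 28, 1731 → Aug 28, 1731: 31 days (July has 31).
Aug 28, 1731 → Sep 22, 1731: 25 days.
Total: 6871 days.

6871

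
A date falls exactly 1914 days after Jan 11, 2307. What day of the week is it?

First find the weekday of Jan 11, 2307. Doomsday rule: the anchor day for the 2300s is Wednesday. For year 07: 7÷12 = 0 r 7, and 7÷4 = 1, so 0+7+1 = 8.
Wednesday + 8 ≡ Thursday — that's 2307's doomsday.
In January the doomsday date is Jan 3 (2307 is not a leap year).
Jan 11 is 8 days after Jan 3; 8 mod 7 = 1, so Thursday + 1 = Friday.
1914 mod 7 = 3, so 1914 days after a Friday is Friday + 3 = Monday.

Monday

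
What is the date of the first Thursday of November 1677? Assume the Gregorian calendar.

November 4, 1677

November 1, 1677 is a Monday.
The first Thursday is therefore November 4 (3 days later).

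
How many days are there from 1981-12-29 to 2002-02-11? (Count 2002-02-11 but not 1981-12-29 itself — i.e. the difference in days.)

7349

Dec 29, 1981 → Dec 29, 1982: 365 days.
Dec 29, 1982 → Dec 29, 1983: 365 days.
Dec 29, 1983 → Dec 29, 1984: 366 days (Feb 29, 1984 is in that span).
Dec 29, 1984 → Dec 29, 1985: 365 days.
Dec 29, 1985 → Dec 29, 1986: 365 days.
Dec 29, 1986 → Dec 29, 1987: 365 days.
Dec 29, 1987 → Dec 29, 1988: 366 days (Feb 29, 1988 is in that span).
Dec 29, 1988 → Dec 29, 1989: 365 days.
Dec 29, 1989 → Dec 29, 1990: 365 days.
Dec 29, 1990 → Dec 29, 1991: 365 days.
Dec 29, 1991 → Dec 29, 1992: 366 days (Feb 29, 1992 is in that span).
Dec 29, 1992 → Dec 29, 1993: 365 days.
Dec 29, 1993 → Dec 29, 1994: 365 days.
Dec 29, 1994 → Dec 29, 1995: 365 days.
Dec 29, 1995 → Dec 29, 1996: 366 days (Feb 29, 1996 is in that span).
Dec 29, 1996 → Dec 29, 1997: 365 days.
Dec 29, 1997 → Dec 29, 1998: 365 days.
Dec 29, 1998 → Dec 29, 1999: 365 days.
Dec 29, 1999 → Dec 29, 2000: 366 days (Feb 29, 2000 is in that span).
Dec 29, 2000 → Dec 29, 2001: 365 days.
Dec 29, 2001 → Jan 29, 2002: 31 days (December has 31).
Jan 29, 2002 → Feb 11, 2002: 13 days.
Total: 7349 days.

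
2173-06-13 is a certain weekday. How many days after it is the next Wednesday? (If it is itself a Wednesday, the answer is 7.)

Jun 13, 2173 is a Sunday.
From Sunday to the next Wednesday is 3 days.

3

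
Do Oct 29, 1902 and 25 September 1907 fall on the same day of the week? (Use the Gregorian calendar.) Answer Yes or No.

From Oct 29, 1902 to Sep 25, 1907 is 1792 days.
1792 mod 7 = 0, so they are the same weekday.
(Oct 29, 1902 is a Wednesday; Sep 25, 1907 is a Wednesday.)

Yes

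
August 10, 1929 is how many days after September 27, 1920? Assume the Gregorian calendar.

3239

Sep 27, 1920 → Sep 27, 1921: 365 days.
Sep 27, 1921 → Sep 27, 1922: 365 days.
Sep 27, 1922 → Sep 27, 1923: 365 days.
Sep 27, 1923 → Sep 27, 1924: 366 days (Feb 29, 1924 is in that span).
Sep 27, 1924 → Sep 27, 1925: 365 days.
Sep 27, 1925 → Sep 27, 1926: 365 days.
Sep 27, 1926 → Sep 27, 1927: 365 days.
Sep 27, 1927 → Sep 27, 1928: 366 days (Feb 29, 1928 is in that span).
Sep 27, 1928 → Oct 27, 1928: 30 days (September has 30).
Oct 27, 1928 → Nov 27, 1928: 31 days (October has 31).
Nov 27, 1928 → Dec 27, 1928: 30 days (November has 30).
Dec 27, 1928 → Jan 27, 1929: 31 days (December has 31).
Jan 27, 1929 → Feb 27, 1929: 31 days (January has 31).
Feb 27, 1929 → Mar 27, 1929: 28 days (February has 28).
Mar 27, 1929 → Apr 27, 1929: 31 days (March has 31).
Apr 27, 1929 → May 27, 1929: 30 days (April has 30).
May 27, 1929 → Jun 27, 1929: 31 days (May has 31).
Jun 27, 1929 → Jul 27, 1929: 30 days (June has 30).
Jul 27, 1929 → Aug 10, 1929: 14 days.
Total: 3239 days.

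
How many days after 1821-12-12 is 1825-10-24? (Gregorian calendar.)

1412

Dec 12, 1821 → Dec 12, 1822: 365 days.
Dec 12, 1822 → Dec 12, 1823: 365 days.
Dec 12, 1823 → Dec 12, 1824: 366 days (Feb 29, 1824 is in that span).
Dec 12, 1824 → Jan 12, 1825: 31 days (December has 31).
Jan 12, 1825 → Feb 12, 1825: 31 days (January has 31).
Feb 12, 1825 → Mar 12, 1825: 28 days (February has 28).
Mar 12, 1825 → Apr 12, 1825: 31 days (March has 31).
Apr 12, 1825 → May 12, 1825: 30 days (April has 30).
May 12, 1825 → Jun 12, 1825: 31 days (May has 31).
Jun 12, 1825 → Jul 12, 1825: 30 days (June has 30).
Jul 12, 1825 → Aug 12, 1825: 31 days (July has 31).
Aug 12, 1825 → Sep 12, 1825: 31 days (August has 31).
Sep 12, 1825 → Oct 12, 1825: 30 days (September has 30).
Oct 12, 1825 → Oct 24, 1825: 12 days.
Total: 1412 days.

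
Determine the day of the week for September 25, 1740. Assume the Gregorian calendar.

Doomsday rule: the anchor day for the 1700s is Sunday. For year 40: 40÷12 = 3 r 4, and 4÷4 = 1, so 3+4+1 = 8.
Sunday + 8 ≡ Monday — that's 1740's doomsday.
In September the doomsday date is Sep 5.
Sep 25 is 20 days after Sep 5; 20 mod 7 = 6, so Monday + 6 = Sunday.

Sunday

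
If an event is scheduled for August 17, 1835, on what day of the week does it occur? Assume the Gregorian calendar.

Doomsday rule: the anchor day for the 1800s is Friday. For year 35: 35÷12 = 2 r 11, and 11÷4 = 2, so 2+11+2 = 15.
Friday + 15 ≡ Saturday — that's 1835's doomsday.
In August the doomsday date is Aug 8.
Aug 17 is 9 days after Aug 8; 9 mod 7 = 2, so Saturday + 2 = Monday.

Monday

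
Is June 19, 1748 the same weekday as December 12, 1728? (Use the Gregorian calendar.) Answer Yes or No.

From Dec 12, 1728 to Jun 19, 1748 is 7129 days.
7129 mod 7 = 3, so they are different weekdays.
(Dec 12, 1728 is a Sunday; Jun 19, 1748 is a Wednesday.)

No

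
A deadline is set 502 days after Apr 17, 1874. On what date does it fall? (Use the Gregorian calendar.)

September 1, 1875

+365 (one year) → Apr 17, 1875 (137 left).
Apr has 30 days: +14 → May 1, 1875 (123 left).
May has 31 days: +31 → Jun 1, 1875 (92 left).
Jun has 30 days: +30 → Jul 1, 1875 (62 left).
Jul has 31 days: +31 → Aug 1, 1875 (31 left).
Aug has 31 days: +31 → Sep 1, 1875 (0 left).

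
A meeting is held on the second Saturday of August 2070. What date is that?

August 1, 2070 is a Friday.
The first Saturday is therefore August 2 (1 days later).
The second Saturday is 2 + 1×7 = August 9.

August 9, 2070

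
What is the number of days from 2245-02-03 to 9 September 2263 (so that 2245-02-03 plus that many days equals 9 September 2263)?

6792

Feb 3, 2245 → Feb 3, 2246: 365 days.
Feb 3, 2246 → Feb 3, 2247: 365 days.
Feb 3, 2247 → Feb 3, 2248: 365 days.
Feb 3, 2248 → Feb 3, 2249: 366 days (Feb 29, 2248 is in that span).
Feb 3, 2249 → Feb 3, 2250: 365 days.
Feb 3, 2250 → Feb 3, 2251: 365 days.
Feb 3, 2251 → Feb 3, 2252: 365 days.
Feb 3, 2252 → Feb 3, 2253: 366 days (Feb 29, 2252 is in that span).
Feb 3, 2253 → Feb 3, 2254: 365 days.
Feb 3, 2254 → Feb 3, 2255: 365 days.
Feb 3, 2255 → Feb 3, 2256: 365 days.
Feb 3, 2256 → Feb 3, 2257: 366 days (Feb 29, 2256 is in that span).
Feb 3, 2257 → Feb 3, 2258: 365 days.
Feb 3, 2258 → Feb 3, 2259: 365 days.
Feb 3, 2259 → Feb 3, 2260: 365 days.
Feb 3, 2260 → Feb 3, 2261: 366 days (Feb 29, 2260 is in that span).
Feb 3, 2261 → Feb 3, 2262: 365 days.
Feb 3, 2262 → Feb 3, 2263: 365 days.
Feb 3, 2263 → Mar 3, 2263: 28 days (February has 28).
Mar 3, 2263 → Apr 3, 2263: 31 days (March has 31).
Apr 3, 2263 → May 3, 2263: 30 days (April has 30).
May 3, 2263 → Jun 3, 2263: 31 days (May has 31).
Jun 3, 2263 → Jul 3, 2263: 30 days (June has 30).
Jul 3, 2263 → Aug 3, 2263: 31 days (July has 31).
Aug 3, 2263 → Sep 3, 2263: 31 days (August has 31).
Sep 3, 2263 → Sep 9, 2263: 6 days.
Total: 6792 days.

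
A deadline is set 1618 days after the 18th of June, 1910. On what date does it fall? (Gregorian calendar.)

+365 (one year) → Jun 18, 1911 (1253 left).
+366 (one year; includes Feb 29, 1912) → Jun 18, 1912 (887 left).
+365 (one year) → Jun 18, 1913 (522 left).
+365 (one year) → Jun 18, 1914 (157 left).
Jun has 30 days: +13 → Jul 1, 1914 (144 left).
Jul has 31 days: +31 → Aug 1, 1914 (113 left).
Aug has 31 days: +31 → Sep 1, 1914 (82 left).
Sep has 30 days: +30 → Oct 1, 1914 (52 left).
Oct has 31 days: +31 → Nov 1, 1914 (21 left).
+21 → Nov 22, 1914.

November 22, 1914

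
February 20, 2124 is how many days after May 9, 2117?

2478

May 9, 2117 → May 9, 2118: 365 days.
May 9, 2118 → May 9, 2119: 365 days.
May 9, 2119 → May 9, 2120: 366 days (Feb 29, 2120 is in that span).
May 9, 2120 → May 9, 2121: 365 days.
May 9, 2121 → May 9, 2122: 365 days.
May 9, 2122 → May 9, 2123: 365 days.
May 9, 2123 → Jun 9, 2123: 31 days (May has 31).
Jun 9, 2123 → Jul 9, 2123: 30 days (June has 30).
Jul 9, 2123 → Aug 9, 2123: 31 days (July has 31).
Aug 9, 2123 → Sep 9, 2123: 31 days (August has 31).
Sep 9, 2123 → Oct 9, 2123: 30 days (September has 30).
Oct 9, 2123 → Nov 9, 2123: 31 days (October has 31).
Nov 9, 2123 → Dec 9, 2123: 30 days (November has 30).
Dec 9, 2123 → Jan 9, 2124: 31 days (December has 31).
Jan 9, 2124 → Feb 9, 2124: 31 days (January has 31).
Feb 9, 2124 → Feb 20, 2124: 11 days.
Total: 2478 days.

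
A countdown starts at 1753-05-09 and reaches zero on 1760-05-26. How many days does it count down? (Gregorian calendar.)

2574

May 9, 1753 → May 9, 1754: 365 days.
May 9, 1754 → May 9, 1755: 365 days.
May 9, 1755 → May 9, 1756: 366 days (Feb 29, 1756 is in that span).
May 9, 1756 → May 9, 1757: 365 days.
May 9, 1757 → May 9, 1758: 365 days.
May 9, 1758 → May 9, 1759: 365 days.
May 9, 1759 → Jun 9, 1759: 31 days (May has 31).
Jun 9, 1759 → Jul 9, 1759: 30 days (June has 30).
Jul 9, 1759 → Aug 9, 1759: 31 days (July has 31).
Aug 9, 1759 → Sep 9, 1759: 31 days (August has 31).
Sep 9, 1759 → Oct 9, 1759: 30 days (September has 30).
Oct 9, 1759 → Nov 9, 1759: 31 days (October has 31).
Nov 9, 1759 → Dec 9, 1759: 30 days (November has 30).
Dec 9, 1759 → Jan 9, 1760: 31 days (December has 31).
Jan 9, 1760 → Feb 9, 1760: 31 days (January has 31).
Feb 9, 1760 → Mar 9, 1760: 29 days (February has 29).
Mar 9, 1760 → Apr 9, 1760: 31 days (March has 31).
Apr 9, 1760 → May 9, 1760: 30 days (April has 30).
May 9, 1760 → May 26, 1760: 17 days.
Total: 2574 days.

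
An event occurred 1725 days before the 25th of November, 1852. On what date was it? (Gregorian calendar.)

March 6, 1848

−366 (one year; includes Feb 29, 1852) → Nov 25, 1851 (1359 left).
−365 (one year) → Nov 25, 1850 (994 left).
−365 (one year) → Nov 25, 1849 (629 left).
−365 (one year) → Nov 25, 1848 (264 left).
−25 → Oct 31, 1848 (end of Oct, 31 days; 239 left).
−31 → Sep 30, 1848 (end of Sep, 30 days; 208 left).
−30 → Aug 31, 1848 (end of Aug, 31 days; 178 left).
−31 → Jul 31, 1848 (end of Jul, 31 days; 147 left).
−31 → Jun 30, 1848 (end of Jun, 30 days; 116 left).
−30 → May 31, 1848 (end of May, 31 days; 86 left).
−31 → Apr 30, 1848 (end of Apr, 30 days; 55 left).
−30 → Mar 31, 1848 (end of Mar, 31 days; 25 left).
−25 → Mar 6, 1848.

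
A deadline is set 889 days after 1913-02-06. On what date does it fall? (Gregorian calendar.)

July 15, 1915

+365 (one year) → Feb 6, 1914 (524 left).
+365 (one year) → Feb 6, 1915 (159 left).
Feb has 28 days: +23 → Mar 1, 1915 (136 left).
Mar has 31 days: +31 → Apr 1, 1915 (105 left).
Apr has 30 days: +30 → May 1, 1915 (75 left).
May has 31 days: +31 → Jun 1, 1915 (44 left).
Jun has 30 days: +30 → Jul 1, 1915 (14 left).
+14 → Jul 15, 1915.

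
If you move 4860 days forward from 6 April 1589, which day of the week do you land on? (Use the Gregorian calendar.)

First find the weekday of Apr 6, 1589. Doomsday rule: the anchor day for the 1500s is Wednesday. For year 89: 89÷12 = 7 r 5, and 5÷4 = 1, so 7+5+1 = 13.
Wednesday + 13 ≡ Tuesday — that's 1589's doomsday.
In April the doomsday date is Apr 4.
Apr 6 is 2 days after Apr 4; 2 mod 7 = 2, so Tuesday + 2 = Thursday.
4860 mod 7 = 2, so 4860 days after a Thursday is Thursday + 2 = Saturday.

Saturday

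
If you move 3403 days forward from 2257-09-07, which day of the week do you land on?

Sep 7, 2257 is a Monday.
3403 mod 7 = 1, so 3403 days after a Monday is Monday + 1 = Tuesday.

Tuesday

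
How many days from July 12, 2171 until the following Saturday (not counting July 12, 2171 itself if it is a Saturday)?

1

Jul 12, 2171 is a Friday.
From Friday to the next Saturday is 1 day.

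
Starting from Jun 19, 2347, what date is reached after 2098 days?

+366 (one year; includes Feb 29, 2348) → Jun 19, 2348 (1732 left).
+365 (one year) → Jun 19, 2349 (1367 left).
+365 (one year) → Jun 19, 2350 (1002 left).
+365 (one year) → Jun 19, 2351 (637 left).
+366 (one year; includes Feb 29, 2352) → Jun 19, 2352 (271 left).
Jun has 30 days: +12 → Jul 1, 2352 (259 left).
Jul has 31 days: +31 → Aug 1, 2352 (228 left).
Aug has 31 days: +31 → Sep 1, 2352 (197 left).
Sep has 30 days: +30 → Oct 1, 2352 (167 left).
Oct has 31 days: +31 → Nov 1, 2352 (136 left).
Nov has 30 days: +30 → Dec 1, 2352 (106 left).
Dec has 31 days: +31 → Jan 1, 2353 (75 left).
Jan has 31 days: +31 → Feb 1, 2353 (44 left).
Feb has 28 days: +28 → Mar 1, 2353 (16 left).
+16 → Mar 17, 2353.

March 17, 2353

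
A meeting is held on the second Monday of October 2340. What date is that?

October 1, 2340 is a Tuesday.
The first Monday is therefore October 7 (6 days later).
The second Monday is 7 + 1×7 = October 14.

October 14, 2340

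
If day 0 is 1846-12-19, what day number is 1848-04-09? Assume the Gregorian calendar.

477

Dec 19, 1846 → Dec 19, 1847: 365 days.
Dec 19, 1847 → Jan 19, 1848: 31 days (December has 31).
Jan 19, 1848 → Feb 19, 1848: 31 days (January has 31).
Feb 19, 1848 → Mar 19, 1848: 29 days (February has 29).
Mar 19, 1848 → Apr 9, 1848: 21 days.
Total: 477 days.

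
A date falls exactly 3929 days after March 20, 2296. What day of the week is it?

First find the weekday of Mar 20, 2296. Doomsday rule: the anchor day for the 2200s is Friday. For year 96: 96÷12 = 8 r 0, and 0÷4 = 0, so 8+0+0 = 8.
Friday + 8 ≡ Saturday — that's 2296's doomsday.
In March the doomsday date is Mar 14.
Mar 20 is 6 days after Mar 14; 6 mod 7 = 6, so Saturday + 6 = Friday.
3929 mod 7 = 2, so 3929 days after a Friday is Friday + 2 = Sunday.

Sunday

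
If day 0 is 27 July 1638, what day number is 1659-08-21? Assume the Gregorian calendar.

Jul 27, 1638 → Jul 27, 1639: 365 days.
Jul 27, 1639 → Jul 27, 1640: 366 days (Feb 29, 1640 is in that span).
Jul 27, 1640 → Jul 27, 1641: 365 days.
Jul 27, 1641 → Jul 27, 1642: 365 days.
Jul 27, 1642 → Jul 27, 1643: 365 days.
Jul 27, 1643 → Jul 27, 1644: 366 days (Feb 29, 1644 is in that span).
Jul 27, 1644 → Jul 27, 1645: 365 days.
Jul 27, 1645 → Jul 27, 1646: 365 days.
Jul 27, 1646 → Jul 27, 1647: 365 days.
Jul 27, 1647 → Jul 27, 1648: 366 days (Feb 29, 1648 is in that span).
Jul 27, 1648 → Jul 27, 1649: 365 days.
Jul 27, 1649 → Jul 27, 1650: 365 days.
Jul 27, 1650 → Jul 27, 1651: 365 days.
Jul 27, 1651 → Jul 27, 1652: 366 days (Feb 29, 1652 is in that span).
Jul 27, 1652 → Jul 27, 1653: 365 days.
Jul 27, 1653 → Jul 27, 1654: 365 days.
Jul 27, 1654 → Jul 27, 1655: 365 days.
Jul 27, 1655 → Jul 27, 1656: 366 days (Feb 29, 1656 is in that span).
Jul 27, 1656 → Jul 27, 1657: 365 days.
Jul 27, 1657 → Jul 27, 1658: 365 days.
Jul 27, 1658 → Aug 27, 1658: 31 days (July has 31).
Aug 27, 1658 → Sep 27, 1658: 31 days (August has 31).
Sep 27, 1658 → Oct 27, 1658: 30 days (September has 30).
Oct 27, 1658 → Nov 27, 1658: 31 days (October has 31).
Nov 27, 1658 → Dec 27, 1658: 30 days (November has 30).
Dec 27, 1658 → Jan 27, 1659: 31 days (December has 31).
Jan 27, 1659 → Feb 27, 1659: 31 days (January has 31).
Feb 27, 1659 → Mar 27, 1659: 28 days (February has 28).
Mar 27, 1659 → Apr 27, 1659: 31 days (March has 31).
Apr 27, 1659 → May 27, 1659: 30 days (April has 30).
May 27, 1659 → Jun 27, 1659: 31 days (May has 31).
Jun 27, 1659 → Jul 27, 1659: 30 days (June has 30).
Jul 27, 1659 → Aug 21, 1659: 25 days.
Total: 7695 days.

7695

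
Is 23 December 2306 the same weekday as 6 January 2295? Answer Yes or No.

Yes

From Jan 6, 2295 to Dec 23, 2306 is 4368 days.
4368 mod 7 = 0, so they are the same weekday.
(Jan 6, 2295 is a Sunday; Dec 23, 2306 is a Sunday.)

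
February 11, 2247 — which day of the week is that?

Thursday

Doomsday rule: the anchor day for the 2200s is Friday. For year 47: 47÷12 = 3 r 11, and 11÷4 = 2, so 3+11+2 = 16.
Friday + 16 ≡ Sunday — that's 2247's doomsday.
In February the doomsday date is Feb 28 (2247 is not a leap year).
Feb 11 is 17 days before Feb 28; 17 mod 7 = 3, so Sunday − 3 = Thursday.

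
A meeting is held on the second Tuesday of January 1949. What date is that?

January 1, 1949 is a Saturday.
The first Tuesday is therefore January 4 (3 days later).
The second Tuesday is 4 + 1×7 = January 11.

January 11, 1949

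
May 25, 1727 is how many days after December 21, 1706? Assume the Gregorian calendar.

Dec 21, 1706 → Dec 21, 1707: 365 days.
Dec 21, 1707 → Dec 21, 1708: 366 days (Feb 29, 1708 is in that span).
Dec 21, 1708 → Dec 21, 1709: 365 days.
Dec 21, 1709 → Dec 21, 1710: 365 days.
Dec 21, 1710 → Dec 21, 1711: 365 days.
Dec 21, 1711 → Dec 21, 1712: 366 days (Feb 29, 1712 is in that span).
Dec 21, 1712 → Dec 21, 1713: 365 days.
Dec 21, 1713 → Dec 21, 1714: 365 days.
Dec 21, 1714 → Dec 21, 1715: 365 days.
Dec 21, 1715 → Dec 21, 1716: 366 days (Feb 29, 1716 is in that span).
Dec 21, 1716 → Dec 21, 1717: 365 days.
Dec 21, 1717 → Dec 21, 1718: 365 days.
Dec 21, 1718 → Dec 21, 1719: 365 days.
Dec 21, 1719 → Dec 21, 1720: 366 days (Feb 29, 1720 is in that span).
Dec 21, 1720 → Dec 21, 1721: 365 days.
Dec 21, 1721 → Dec 21, 1722: 365 days.
Dec 21, 1722 → Dec 21, 1723: 365 days.
Dec 21, 1723 → Dec 21, 1724: 366 days (Feb 29, 1724 is in that span).
Dec 21, 1724 → Dec 21, 1725: 365 days.
Dec 21, 1725 → Dec 21, 1726: 365 days.
Dec 21, 1726 → Jan 21, 1727: 31 days (December has 31).
Jan 21, 1727 → Feb 21, 1727: 31 days (January has 31).
Feb 21, 1727 → Mar 21, 1727: 28 days (February has 28).
Mar 21, 1727 → Apr 21, 1727: 31 days (March has 31).
Apr 21, 1727 → May 21, 1727: 30 days (April has 30).
May 21, 1727 → May 25, 1727: 4 days.
Total: 7460 days.

7460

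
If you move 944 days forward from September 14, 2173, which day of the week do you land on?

Monday

Sep 14, 2173 is a Tuesday.
944 mod 7 = 6, so 944 days after a Tuesday is Tuesday + 6 = Monday.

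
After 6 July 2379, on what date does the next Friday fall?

Jul 6, 2379 is a Friday.
From Friday to the next Friday is 7 days.
Jul 6, 2379 + 7 = Jul 13, 2379.

July 13, 2379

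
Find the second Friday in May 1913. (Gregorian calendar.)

May 9, 1913

May 1, 1913 is a Thursday.
The first Friday is therefore May 2 (1 days later).
The second Friday is 2 + 1×7 = May 9.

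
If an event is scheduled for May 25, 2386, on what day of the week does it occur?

Sunday

Doomsday rule: the anchor day for the 2300s is Wednesday. For year 86: 86÷12 = 7 r 2, and 2÷4 = 0, so 7+2+0 = 9.
Wednesday + 9 ≡ Friday — that's 2386's doomsday.
In May the doomsday date is May 9.
May 25 is 16 days after May 9; 16 mod 7 = 2, so Friday + 2 = Sunday.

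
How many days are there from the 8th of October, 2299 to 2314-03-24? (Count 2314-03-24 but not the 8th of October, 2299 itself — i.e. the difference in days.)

5280

Oct 8, 2299 → Oct 8, 2300: 365 days.
Oct 8, 2300 → Oct 8, 2301: 365 days.
Oct 8, 2301 → Oct 8, 2302: 365 days.
Oct 8, 2302 → Oct 8, 2303: 365 days.
Oct 8, 2303 → Oct 8, 2304: 366 days (Feb 29, 2304 is in that span).
Oct 8, 2304 → Oct 8, 2305: 365 days.
Oct 8, 2305 → Oct 8, 2306: 365 days.
Oct 8, 2306 → Oct 8, 2307: 365 days.
Oct 8, 2307 → Oct 8, 2308: 366 days (Feb 29, 2308 is in that span).
Oct 8, 2308 → Oct 8, 2309: 365 days.
Oct 8, 2309 → Oct 8, 2310: 365 days.
Oct 8, 2310 → Oct 8, 2311: 365 days.
Oct 8, 2311 → Oct 8, 2312: 366 days (Feb 29, 2312 is in that span).
Oct 8, 2312 → Oct 8, 2313: 365 days.
Oct 8, 2313 → Nov 8, 2313: 31 days (October has 31).
Nov 8, 2313 → Dec 8, 2313: 30 days (November has 30).
Dec 8, 2313 → Jan 8, 2314: 31 days (December has 31).
Jan 8, 2314 → Feb 8, 2314: 31 days (January has 31).
Feb 8, 2314 → Mar 8, 2314: 28 days (February has 28).
Mar 8, 2314 → Mar 24, 2314: 16 days.
Total: 5280 days.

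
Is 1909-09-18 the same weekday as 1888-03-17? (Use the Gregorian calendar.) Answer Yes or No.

Yes

From Mar 17, 1888 to Sep 18, 1909 is 7854 days.
7854 mod 7 = 0, so they are the same weekday.
(Mar 17, 1888 is a Saturday; Sep 18, 1909 is a Saturday.)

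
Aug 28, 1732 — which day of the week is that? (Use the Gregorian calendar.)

Thursday

Doomsday rule: the anchor day for the 1700s is Sunday. For year 32: 32÷12 = 2 r 8, and 8÷4 = 2, so 2+8+2 = 12.
Sunday + 12 ≡ Friday — that's 1732's doomsday.
In August the doomsday date is Aug 8.
Aug 28 is 20 days after Aug 8; 20 mod 7 = 6, so Friday + 6 = Thursday.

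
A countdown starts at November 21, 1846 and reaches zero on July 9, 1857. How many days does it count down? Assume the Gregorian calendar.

Nov 21, 1846 → Nov 21, 1847: 365 days.
Nov 21, 1847 → Nov 21, 1848: 366 days (Feb 29, 1848 is in that span).
Nov 21, 1848 → Nov 21, 1849: 365 days.
Nov 21, 1849 → Nov 21, 1850: 365 days.
Nov 21, 1850 → Nov 21, 1851: 365 days.
Nov 21, 1851 → Nov 21, 1852: 366 days (Feb 29, 1852 is in that span).
Nov 21, 1852 → Nov 21, 1853: 365 days.
Nov 21, 1853 → Nov 21, 1854: 365 days.
Nov 21, 1854 → Nov 21, 1855: 365 days.
Nov 21, 1855 → Nov 21, 1856: 366 days (Feb 29, 1856 is in that span).
Nov 21, 1856 → Dec 21, 1856: 30 days (November has 30).
Dec 21, 1856 → Jan 21, 1857: 31 days (December has 31).
Jan 21, 1857 → Feb 21, 1857: 31 days (January has 31).
Feb 21, 1857 → Mar 21, 1857: 28 days (February has 28).
Mar 21, 1857 → Apr 21, 1857: 31 days (March has 31).
Apr 21, 1857 → May 21, 1857: 30 days (April has 30).
May 21, 1857 → Jun 21, 1857: 31 days (May has 31).
Jun 21, 1857 → Jul 9, 1857: 18 days.
Total: 3883 days.

3883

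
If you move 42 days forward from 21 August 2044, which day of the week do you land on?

Sunday

Aug 21, 2044 is a Sunday.
42 mod 7 = 0, so 42 days after a Sunday is Sunday + 0 = Sunday.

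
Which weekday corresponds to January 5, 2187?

Doomsday rule: the anchor day for the 2100s is Sunday. For year 87: 87÷12 = 7 r 3, and 3÷4 = 0, so 7+3+0 = 10.
Sunday + 10 ≡ Wednesday — that's 2187's doomsday.
In January the doomsday date is Jan 3 (2187 is not a leap year).
Jan 5 is 2 days after Jan 3; 2 mod 7 = 2, so Wednesday + 2 = Friday.

Friday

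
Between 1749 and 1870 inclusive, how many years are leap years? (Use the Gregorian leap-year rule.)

29

Multiples of 4 in [1749,1870]: 30.
Of those, multiples of 100: 1 (not leap unless ÷400).
Multiples of 400: 0.
Leap years = 30 − 1 + 0 = 29.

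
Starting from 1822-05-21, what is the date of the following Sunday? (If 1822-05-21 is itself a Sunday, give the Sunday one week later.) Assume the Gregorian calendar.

May 26, 1822

May 21, 1822 is a Tuesday.
From Tuesday to the next Sunday is 5 days.
May 21, 1822 + 5 = May 26, 1822.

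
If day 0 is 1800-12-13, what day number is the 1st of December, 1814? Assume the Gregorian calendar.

Dec 13, 1800 → Dec 13, 1801: 365 days.
Dec 13, 1801 → Dec 13, 1802: 365 days.
Dec 13, 1802 → Dec 13, 1803: 365 days.
Dec 13, 1803 → Dec 13, 1804: 366 days (Feb 29, 1804 is in that span).
Dec 13, 1804 → Dec 13, 1805: 365 days.
Dec 13, 1805 → Dec 13, 1806: 365 days.
Dec 13, 1806 → Dec 13, 1807: 365 days.
Dec 13, 1807 → Dec 13, 1808: 366 days (Feb 29, 1808 is in that span).
Dec 13, 1808 → Dec 13, 1809: 365 days.
Dec 13, 1809 → Dec 13, 1810: 365 days.
Dec 13, 1810 → Dec 13, 1811: 365 days.
Dec 13, 1811 → Dec 13, 1812: 366 days (Feb 29, 1812 is in that span).
Dec 13, 1812 → Dec 13, 1813: 365 days.
Dec 13, 1813 → Jan 13, 1814: 31 days (December has 31).
Jan 13, 1814 → Feb 13, 1814: 31 days (January has 31).
Feb 13, 1814 → Mar 13, 1814: 28 days (February has 28).
Mar 13, 1814 → Apr 13, 1814: 31 days (March has 31).
Apr 13, 1814 → May 13, 1814: 30 days (April has 30).
May 13, 1814 → Jun 13, 1814: 31 days (May has 31).
Jun 13, 1814 → Jul 13, 1814: 30 days (June has 30).
Jul 13, 1814 → Aug 13, 1814: 31 days (July has 31).
Aug 13, 1814 → Sep 13, 1814: 31 days (August has 31).
Sep 13, 1814 → Oct 13, 1814: 30 days (September has 30).
Oct 13, 1814 → Nov 13, 1814: 31 days (October has 31).
Nov 13, 1814 → Dec 1, 1814: 18 days.
Total: 5101 days.

5101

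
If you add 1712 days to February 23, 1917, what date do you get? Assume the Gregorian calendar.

November 1, 1921

+365 (one year) → Feb 23, 1918 (1347 left).
+365 (one year) → Feb 23, 1919 (982 left).
+365 (one year) → Feb 23, 1920 (617 left).
+366 (one year; includes Feb 29, 1920) → Feb 23, 1921 (251 left).
Feb has 28 days: +6 → Mar 1, 1921 (245 left).
Mar has 31 days: +31 → Apr 1, 1921 (214 left).
Apr has 30 days: +30 → May 1, 1921 (184 left).
May has 31 days: +31 → Jun 1, 1921 (153 left).
Jun has 30 days: +30 → Jul 1, 1921 (123 left).
Jul has 31 days: +31 → Aug 1, 1921 (92 left).
Aug has 31 days: +31 → Sep 1, 1921 (61 left).
Sep has 30 days: +30 → Oct 1, 1921 (31 left).
Oct has 31 days: +31 → Nov 1, 1921 (0 left).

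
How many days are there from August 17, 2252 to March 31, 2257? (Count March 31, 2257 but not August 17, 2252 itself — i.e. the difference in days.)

1687

Aug 17, 2252 → Aug 17, 2253: 365 days.
Aug 17, 2253 → Aug 17, 2254: 365 days.
Aug 17, 2254 → Aug 17, 2255: 365 days.
Aug 17, 2255 → Aug 17, 2256: 366 days (Feb 29, 2256 is in that span).
Aug 17, 2256 → Sep 17, 2256: 31 days (August has 31).
Sep 17, 2256 → Oct 17, 2256: 30 days (September has 30).
Oct 17, 2256 → Nov 17, 2256: 31 days (October has 31).
Nov 17, 2256 → Dec 17, 2256: 30 days (November has 30).
Dec 17, 2256 → Jan 17, 2257: 31 days (December has 31).
Jan 17, 2257 → Feb 17, 2257: 31 days (January has 31).
Feb 17, 2257 → Mar 17, 2257: 28 days (February has 28).
Mar 17, 2257 → Mar 31, 2257: 14 days.
Total: 1687 days.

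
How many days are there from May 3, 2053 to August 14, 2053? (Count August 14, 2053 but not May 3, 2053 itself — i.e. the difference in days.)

May 3, 2053 → Jun 3, 2053: 31 days (May has 31).
Jun 3, 2053 → Jul 3, 2053: 30 days (June has 30).
Jul 3, 2053 → Aug 3, 2053: 31 days (July has 31).
Aug 3, 2053 → Aug 14, 2053: 11 days.
Total: 103 days.

103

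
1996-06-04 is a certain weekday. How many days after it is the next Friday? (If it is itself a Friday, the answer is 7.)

3

Jun 4, 1996 is a Tuesday.
From Tuesday to the next Friday is 3 days.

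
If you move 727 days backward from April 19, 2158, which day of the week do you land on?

Apr 19, 2158 is a Wednesday.
727 mod 7 = 6, so 727 days before a Wednesday is Wednesday − 6 = Thursday.

Thursday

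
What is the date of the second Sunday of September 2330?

September 14, 2330

September 1, 2330 is a Monday.
The first Sunday is therefore September 7 (6 days later).
The second Sunday is 7 + 1×7 = September 14.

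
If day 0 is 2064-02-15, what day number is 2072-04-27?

2994

Feb 15, 2064 → Feb 15, 2065: 366 days (Feb 29, 2064 is in that span).
Feb 15, 2065 → Feb 15, 2066: 365 days.
Feb 15, 2066 → Feb 15, 2067: 365 days.
Feb 15, 2067 → Feb 15, 2068: 365 days.
Feb 15, 2068 → Feb 15, 2069: 366 days (Feb 29, 2068 is in that span).
Feb 15, 2069 → Feb 15, 2070: 365 days.
Feb 15, 2070 → Feb 15, 2071: 365 days.
Feb 15, 2071 → Feb 15, 2072: 365 days.
Feb 15, 2072 → Mar 15, 2072: 29 days (February has 29).
Mar 15, 2072 → Apr 15, 2072: 31 days (March has 31).
Apr 15, 2072 → Apr 27, 2072: 12 days.
Total: 2994 days.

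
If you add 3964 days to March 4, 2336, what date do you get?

January 10, 2347

+365 (one year) → Mar 4, 2337 (3599 left).
+365 (one year) → Mar 4, 2338 (3234 left).
+365 (one year) → Mar 4, 2339 (2869 left).
+366 (one year; includes Feb 29, 2340) → Mar 4, 2340 (2503 left).
+365 (one year) → Mar 4, 2341 (2138 left).
+365 (one year) → Mar 4, 2342 (1773 left).
+365 (one year) → Mar 4, 2343 (1408 left).
+366 (one year; includes Feb 29, 2344) → Mar 4, 2344 (1042 left).
+365 (one year) → Mar 4, 2345 (677 left).
+365 (one year) → Mar 4, 2346 (312 left).
Mar has 31 days: +28 → Apr 1, 2346 (284 left).
Apr has 30 days: +30 → May 1, 2346 (254 left).
May has 31 days: +31 → Jun 1, 2346 (223 left).
Jun has 30 days: +30 → Jul 1, 2346 (193 left).
Jul has 31 days: +31 → Aug 1, 2346 (162 left).
Aug has 31 days: +31 → Sep 1, 2346 (131 left).
Sep has 30 days: +30 → Oct 1, 2346 (101 left).
Oct has 31 days: +31 → Nov 1, 2346 (70 left).
Nov has 30 days: +30 → Dec 1, 2346 (40 left).
Dec has 31 days: +31 → Jan 1, 2347 (9 left).
+9 → Jan 10, 2347.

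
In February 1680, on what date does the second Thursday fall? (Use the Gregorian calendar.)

February 1, 1680 is a Thursday.
The first Thursday is therefore February 1 (same day).
The second Thursday is 1 + 1×7 = February 8.

February 8, 1680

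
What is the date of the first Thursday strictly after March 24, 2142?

Mar 24, 2142 is a Saturday.
From Saturday to the next Thursday is 5 days.
Mar 24, 2142 + 5 = Mar 29, 2142.

March 29, 2142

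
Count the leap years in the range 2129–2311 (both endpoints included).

Multiples of 4 in [2129,2311]: 45.
Of those, multiples of 100: 2 (not leap unless ÷400).
Multiples of 400: 0.
Leap years = 45 − 2 + 0 = 43.

43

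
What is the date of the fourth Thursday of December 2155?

December 25, 2155

December 1, 2155 is a Monday.
The first Thursday is therefore December 4 (3 days later).
The fourth Thursday is 4 + 3×7 = December 25.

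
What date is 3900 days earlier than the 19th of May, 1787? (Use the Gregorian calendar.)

September 13, 1776

−365 (one year) → May 19, 1786 (3535 left).
−365 (one year) → May 19, 1785 (3170 left).
−365 (one year) → May 19, 1784 (2805 left).
−366 (one year; includes Feb 29, 1784) → May 19, 1783 (2439 left).
−365 (one year) → May 19, 1782 (2074 left).
−365 (one year) → May 19, 1781 (1709 left).
−365 (one year) → May 19, 1780 (1344 left).
−366 (one year; includes Feb 29, 1780) → May 19, 1779 (978 left).
−365 (one year) → May 19, 1778 (613 left).
−365 (one year) → May 19, 1777 (248 left).
−19 → Apr 30, 1777 (end of Apr, 30 days; 229 left).
−30 → Mar 31, 1777 (end of Mar, 31 days; 199 left).
−31 → Feb 28, 1777 (end of Feb, 28 days; 168 left).
−28 → Jan 31, 1777 (end of Jan, 31 days; 140 left).
−31 → Dec 31, 1776 (end of Dec, 31 days; 109 left).
−31 → Nov 30, 1776 (end of Nov, 30 days; 78 left).
−30 → Oct 31, 1776 (end of Oct, 31 days; 48 left).
−31 → Sep 30, 1776 (end of Sep, 30 days; 17 left).
−17 → Sep 13, 1776.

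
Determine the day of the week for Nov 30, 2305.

Doomsday rule: the anchor day for the 2300s is Wednesday. For year 05: 5÷12 = 0 r 5, and 5÷4 = 1, so 0+5+1 = 6.
Wednesday + 6 ≡ Tuesday — that's 2305's doomsday.
In November the doomsday date is Nov 7.
Nov 30 is 23 days after Nov 7; 23 mod 7 = 2, so Tuesday + 2 = Thursday.

Thursday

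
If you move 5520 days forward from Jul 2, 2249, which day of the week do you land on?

Friday

First find the weekday of Jul 2, 2249. Doomsday rule: the anchor day for the 2200s is Friday. For year 49: 49÷12 = 4 r 1, and 1÷4 = 0, so 4+1+0 = 5.
Friday + 5 ≡ Wednesday — that's 2249's doomsday.
In July the doomsday date is Jul 11.
Jul 2 is 9 days before Jul 11; 9 mod 7 = 2, so Wednesday − 2 = Monday.
5520 mod 7 = 4, so 5520 days after a Monday is Monday + 4 = Friday.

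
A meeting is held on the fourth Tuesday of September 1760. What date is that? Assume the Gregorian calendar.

September 23, 1760

September 1, 1760 is a Monday.
The first Tuesday is therefore September 2 (1 days later).
The fourth Tuesday is 2 + 3×7 = September 23.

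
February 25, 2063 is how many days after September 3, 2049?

4923

Sep 3, 2049 → Sep 3, 2050: 365 days.
Sep 3, 2050 → Sep 3, 2051: 365 days.
Sep 3, 2051 → Sep 3, 2052: 366 days (Feb 29, 2052 is in that span).
Sep 3, 2052 → Sep 3, 2053: 365 days.
Sep 3, 2053 → Sep 3, 2054: 365 days.
Sep 3, 2054 → Sep 3, 2055: 365 days.
Sep 3, 2055 → Sep 3, 2056: 366 days (Feb 29, 2056 is in that span).
Sep 3, 2056 → Sep 3, 2057: 365 days.
Sep 3, 2057 → Sep 3, 2058: 365 days.
Sep 3, 2058 → Sep 3, 2059: 365 days.
Sep 3, 2059 → Sep 3, 2060: 366 days (Feb 29, 2060 is in that span).
Sep 3, 2060 → Sep 3, 2061: 365 days.
Sep 3, 2061 → Sep 3, 2062: 365 days.
Sep 3, 2062 → Oct 3, 2062: 30 days (September has 30).
Oct 3, 2062 → Nov 3, 2062: 31 days (October has 31).
Nov 3, 2062 → Dec 3, 2062: 30 days (November has 30).
Dec 3, 2062 → Jan 3, 2063: 31 days (December has 31).
Jan 3, 2063 → Feb 3, 2063: 31 days (January has 31).
Feb 3, 2063 → Feb 25, 2063: 22 days.
Total: 4923 days.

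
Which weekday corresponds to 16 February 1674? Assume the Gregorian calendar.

Friday

Doomsday rule: the anchor day for the 1600s is Tuesday. For year 74: 74÷12 = 6 r 2, and 2÷4 = 0, so 6+2+0 = 8.
Tuesday + 8 ≡ Wednesday — that's 1674's doomsday.
In February the doomsday date is Feb 28 (1674 is not a leap year).
Feb 16 is 12 days before Feb 28; 12 mod 7 = 5, so Wednesday − 5 = Friday.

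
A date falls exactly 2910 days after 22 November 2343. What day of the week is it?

Nov 22, 2343 is a Monday.
2910 mod 7 = 5, so 2910 days after a Monday is Monday + 5 = Saturday.

Saturday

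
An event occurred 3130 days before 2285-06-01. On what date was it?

November 5, 2276

−365 (one year) → Jun 1, 2284 (2765 left).
−366 (one year; includes Feb 29, 2284) → Jun 1, 2283 (2399 left).
−365 (one year) → Jun 1, 2282 (2034 left).
−365 (one year) → Jun 1, 2281 (1669 left).
−365 (one year) → Jun 1, 2280 (1304 left).
−366 (one year; includes Feb 29, 2280) → Jun 1, 2279 (938 left).
−365 (one year) → Jun 1, 2278 (573 left).
−365 (one year) → Jun 1, 2277 (208 left).
−1 → May 31, 2277 (end of May, 31 days; 207 left).
−31 → Apr 30, 2277 (end of Apr, 30 days; 176 left).
−30 → Mar 31, 2277 (end of Mar, 31 days; 146 left).
−31 → Feb 28, 2277 (end of Feb, 28 days; 115 left).
−28 → Jan 31, 2277 (end of Jan, 31 days; 87 left).
−31 → Dec 31, 2276 (end of Dec, 31 days; 56 left).
−31 → Nov 30, 2276 (end of Nov, 30 days; 25 left).
−25 → Nov 5, 2276.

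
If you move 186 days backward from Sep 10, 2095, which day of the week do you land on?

Tuesday

Sep 10, 2095 is a Saturday.
186 mod 7 = 4, so 186 days before a Saturday is Saturday − 4 = Tuesday.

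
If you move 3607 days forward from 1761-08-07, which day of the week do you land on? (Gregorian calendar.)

Aug 7, 1761 is a Friday.
3607 mod 7 = 2, so 3607 days after a Friday is Friday + 2 = Sunday.

Sunday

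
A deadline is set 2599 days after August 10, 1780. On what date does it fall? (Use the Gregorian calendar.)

September 22, 1787

+365 (one year) → Aug 10, 1781 (2234 left).
+365 (one year) → Aug 10, 1782 (1869 left).
+365 (one year) → Aug 10, 1783 (1504 left).
+366 (one year; includes Feb 29, 1784) → Aug 10, 1784 (1138 left).
+365 (one year) → Aug 10, 1785 (773 left).
+365 (one year) → Aug 10, 1786 (408 left).
+365 (one year) → Aug 10, 1787 (43 left).
Aug has 31 days: +22 → Sep 1, 1787 (21 left).
+21 → Sep 22, 1787.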